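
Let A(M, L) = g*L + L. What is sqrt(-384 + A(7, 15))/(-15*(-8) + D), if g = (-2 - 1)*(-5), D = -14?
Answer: 6*I/53 ≈ 0.11321*I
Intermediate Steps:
g = 15 (g = -3*(-5) = 15)
A(M, L) = 16*L (A(M, L) = 15*L + L = 16*L)
sqrt(-384 + A(7, 15))/(-15*(-8) + D) = sqrt(-384 + 16*15)/(-15*(-8) - 14) = sqrt(-384 + 240)/(120 - 14) = sqrt(-144)/106 = (12*I)*(1/106) = 6*I/53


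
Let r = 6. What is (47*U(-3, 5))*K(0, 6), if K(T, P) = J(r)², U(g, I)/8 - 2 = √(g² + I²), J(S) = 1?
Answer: 752 + 376*√34 ≈ 2944.4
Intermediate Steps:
U(g, I) = 16 + 8*√(I² + g²) (U(g, I) = 16 + 8*√(g² + I²) = 16 + 8*√(I² + g²))
K(T, P) = 1 (K(T, P) = 1² = 1)
(47*U(-3, 5))*K(0, 6) = (47*(16 + 8*√(5² + (-3)²)))*1 = (47*(16 + 8*√(25 + 9)))*1 = (47*(16 + 8*√34))*1 = (752 + 376*√34)*1 = 752 + 376*√34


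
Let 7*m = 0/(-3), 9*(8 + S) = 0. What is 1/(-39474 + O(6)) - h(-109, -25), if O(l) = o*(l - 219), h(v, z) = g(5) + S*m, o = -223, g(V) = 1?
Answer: -8024/8025 ≈ -0.99988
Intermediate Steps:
S = -8 (S = -8 + (⅑)*0 = -8 + 0 = -8)
m = 0 (m = (0/(-3))/7 = (0*(-⅓))/7 = (⅐)*0 = 0)
h(v, z) = 1 (h(v, z) = 1 - 8*0 = 1 + 0 = 1)
O(l) = 48837 - 223*l (O(l) = -223*(l - 219) = -223*(-219 + l) = 48837 - 223*l)
1/(-39474 + O(6)) - h(-109, -25) = 1/(-39474 + (48837 - 223*6)) - 1*1 = 1/(-39474 + (48837 - 1338)) - 1 = 1/(-39474 + 47499) - 1 = 1/8025 - 1 = -8024/8025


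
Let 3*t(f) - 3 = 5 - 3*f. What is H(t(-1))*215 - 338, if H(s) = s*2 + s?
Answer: 2027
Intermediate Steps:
t(f) = 8/3 - f (t(f) = 1 + (5 - 3*f)/3 = 1 + (5/3 - f) = 8/3 - f)
H(s) = 3*s (H(s) = 2*s + s = 3*s)
H(t(-1))*215 - 338 = (3*(8/3 - 1*(-1)))*215 - 338 = (3*(8/3 + 1))*215 - 338 = (3*(11/3))*215 - 338 = 11*215 - 338 = 2365 - 338 = 2027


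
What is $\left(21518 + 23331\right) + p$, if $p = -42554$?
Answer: $2295$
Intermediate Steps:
$\left(21518 + 23331\right) + p = \left(21518 + 23331\right) - 42554 = 44849 - 42554 = 2295$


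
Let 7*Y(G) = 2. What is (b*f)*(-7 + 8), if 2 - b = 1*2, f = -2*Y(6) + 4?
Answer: 0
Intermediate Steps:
Y(G) = 2/7 (Y(G) = (1/7)*2 = 2/7)
f = 24/7 (f = -2*2/7 + 4 = -4/7 + 4 = 24/7 ≈ 3.4286)
b = 0 (b = 2 - 2 = 0)
(b*f)*(-7 + 8) = (0*(24/7))*(-7 + 8) = 0*1 = 0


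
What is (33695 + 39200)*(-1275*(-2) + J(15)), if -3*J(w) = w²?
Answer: 180415125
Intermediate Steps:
J(w) = -w²/3
(33695 + 39200)*(-1275*(-2) + J(15)) = (33695 + 39200)*(-1275*(-2) - ⅓*15²) = 72895*(2550 - ⅓*225) = 72895*(2550 - 75) = 72895*2475 = 180415125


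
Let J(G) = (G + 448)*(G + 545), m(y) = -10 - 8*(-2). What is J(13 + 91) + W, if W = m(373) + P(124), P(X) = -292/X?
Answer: 11105801/31 ≈ 3.5825e+5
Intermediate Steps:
m(y) = 6 (m(y) = -10 + 16 = 6)
J(G) = (448 + G)*(545 + G)
W = 113/31 (W = 6 - 292/124 = 6 - 292*1/124 = 6 - 73/31 = 113/31 ≈ 3.6452)
J(13 + 91) + W = (244160 + (13 + 91)² + 993*(13 + 91)) + 113/31 = (244160 + 104² + 993*104) + 113/31 = (244160 + 10816 + 103272) + 113/31 = 358248 + 113/31 = 11105801/31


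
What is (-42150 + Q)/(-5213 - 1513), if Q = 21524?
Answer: 10313/3363 ≈ 3.0666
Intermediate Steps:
(-42150 + Q)/(-5213 - 1513) = (-42150 + 21524)/(-5213 - 1513) = -20626/(-6726) = -20626*(-1/6726) = 10313/3363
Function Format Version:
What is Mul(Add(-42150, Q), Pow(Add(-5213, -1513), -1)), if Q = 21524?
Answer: Rational(10313, 3363) ≈ 3.0666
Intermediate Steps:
Mul(Add(-42150, Q), Pow(Add(-5213, -1513), -1)) = Mul(Add(-42150, 21524), Pow(Add(-5213, -1513), -1)) = Mul(-20626, Pow(-6726, -1)) = Mul(-20626, Rational(-1, 6726)) = Rational(10313, 3363)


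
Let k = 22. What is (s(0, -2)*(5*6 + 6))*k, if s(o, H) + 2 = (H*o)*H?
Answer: -1584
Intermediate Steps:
s(o, H) = -2 + o*H² (s(o, H) = -2 + (H*o)*H = -2 + o*H²)
(s(0, -2)*(5*6 + 6))*k = ((-2 + 0*(-2)²)*(5*6 + 6))*22 = ((-2 + 0*4)*(30 + 6))*22 = ((-2 + 0)*36)*22 = -2*36*22 = -72*22 = -1584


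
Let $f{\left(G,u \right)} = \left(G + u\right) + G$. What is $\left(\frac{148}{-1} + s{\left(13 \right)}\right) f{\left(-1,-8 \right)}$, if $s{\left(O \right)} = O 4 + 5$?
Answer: $910$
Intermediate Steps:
$s{\left(O \right)} = 5 + 4 O$ ($s{\left(O \right)} = 4 O + 5 = 5 + 4 O$)
$f{\left(G,u \right)} = u + 2 G$
$\left(\frac{148}{-1} + s{\left(13 \right)}\right) f{\left(-1,-8 \right)} = \left(\frac{148}{-1} + \left(5 + 4 \cdot 13\right)\right) \left(-8 + 2 \left(-1\right)\right) = \left(148 \left(-1\right) + \left(5 + 52\right)\right) \left(-8 - 2\right) = \left(-148 + 57\right) \left(-10\right) = \left(-91\right) \left(-10\right) = 910$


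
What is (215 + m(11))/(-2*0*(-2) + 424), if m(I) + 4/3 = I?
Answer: 337/636 ≈ 0.52987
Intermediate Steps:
m(I) = -4/3 + I
(215 + m(11))/(-2*0*(-2) + 424) = (215 + (-4/3 + 11))/(-2*0*(-2) + 424) = (215 + 29/3)/(0*(-2) + 424) = 674/(3*(0 + 424)) = (674/3)/424 = (674/3)*(1/424) = 337/636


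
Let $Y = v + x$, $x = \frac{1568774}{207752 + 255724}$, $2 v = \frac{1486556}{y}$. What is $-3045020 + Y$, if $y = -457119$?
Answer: $- \frac{8270881890189809}{2716201098} \approx -3.045 \cdot 10^{6}$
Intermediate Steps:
$v = - \frac{743278}{457119}$ ($v = \frac{1486556 \frac{1}{-457119}}{2} = \frac{1486556 \left(- \frac{1}{457119}\right)}{2} = \frac{1}{2} \left(- \frac{1486556}{457119}\right) = - \frac{743278}{457119} \approx -1.626$)
$x = \frac{784387}{231738}$ ($x = \frac{1568774}{463476} = 1568774 \cdot \frac{1}{463476} = \frac{784387}{231738} \approx 3.3848$)
$Y = \frac{4777242151}{2716201098}$ ($Y = - \frac{743278}{457119} + \frac{784387}{231738} = \frac{4777242151}{2716201098} \approx 1.7588$)
$-3045020 + Y = -3045020 + \frac{4777242151}{2716201098} = - \frac{8270881890189809}{2716201098}$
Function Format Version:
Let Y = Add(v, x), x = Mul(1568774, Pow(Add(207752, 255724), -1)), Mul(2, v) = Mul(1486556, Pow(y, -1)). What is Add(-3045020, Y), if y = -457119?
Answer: Rational(-8270881890189809, 2716201098) ≈ -3.0450e+6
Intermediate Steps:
v = Rational(-743278, 457119) (v = Mul(Rational(1, 2), Mul(1486556, Pow(-457119, -1))) = Mul(Rational(1, 2), Mul(1486556, Rational(-1, 457119))) = Mul(Rational(1, 2), Rational(-1486556, 457119)) = Rational(-743278, 457119) ≈ -1.6260)
x = Rational(784387, 231738) (x = Mul(1568774, Pow(463476, -1)) = Mul(1568774, Rational(1, 463476)) = Rational(784387, 231738) ≈ 3.3848)
Y = Rational(4777242151, 2716201098) (Y = Add(Rational(-743278, 457119), Rational(784387, 231738)) = Rational(4777242151, 2716201098) ≈ 1.7588)
Add(-3045020, Y) = Add(-3045020, Rational(4777242151, 2716201098)) = Rational(-8270881890189809, 2716201098)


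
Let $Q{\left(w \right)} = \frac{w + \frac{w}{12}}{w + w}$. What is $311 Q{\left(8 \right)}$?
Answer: $\frac{4043}{24} \approx 168.46$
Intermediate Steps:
$Q{\left(w \right)} = \frac{13}{24}$ ($Q{\left(w \right)} = \frac{w + w \frac{1}{12}}{2 w} = \left(w + \frac{w}{12}\right) \frac{1}{2 w} = \frac{13 w}{12} \frac{1}{2 w} = \frac{13}{24}$)
$311 Q{\left(8 \right)} = 311 \cdot \frac{13}{24} = \frac{4043}{24}$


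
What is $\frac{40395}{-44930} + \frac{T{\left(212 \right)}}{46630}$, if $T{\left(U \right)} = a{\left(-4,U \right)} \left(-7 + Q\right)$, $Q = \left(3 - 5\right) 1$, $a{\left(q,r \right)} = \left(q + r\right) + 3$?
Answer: $- \frac{98447046}{104754295} \approx -0.93979$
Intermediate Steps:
$a{\left(q,r \right)} = 3 + q + r$
$Q = -2$ ($Q = \left(-2\right) 1 = -2$)
$T{\left(U \right)} = 9 - 9 U$ ($T{\left(U \right)} = \left(3 - 4 + U\right) \left(-7 - 2\right) = \left(-1 + U\right) \left(-9\right) = 9 - 9 U$)
$\frac{40395}{-44930} + \frac{T{\left(212 \right)}}{46630} = \frac{40395}{-44930} + \frac{9 - 1908}{46630} = 40395 \left(- \frac{1}{44930}\right) + \left(9 - 1908\right) \frac{1}{46630} = - \frac{8079}{8986} - \frac{1899}{46630} = - \frac{98447046}{104754295}$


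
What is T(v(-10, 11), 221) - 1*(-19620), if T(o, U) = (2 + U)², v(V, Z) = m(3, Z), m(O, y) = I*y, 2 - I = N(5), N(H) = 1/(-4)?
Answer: 69349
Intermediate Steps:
N(H) = -¼ (N(H) = 1*(-¼) = -¼)
I = 9/4 (I = 2 - 1*(-¼) = 2 + ¼ = 9/4 ≈ 2.2500)
m(O, y) = 9*y/4
v(V, Z) = 9*Z/4
T(v(-10, 11), 221) - 1*(-19620) = (2 + 221)² - 1*(-19620) = 223² + 19620 = 49729 + 19620 = 69349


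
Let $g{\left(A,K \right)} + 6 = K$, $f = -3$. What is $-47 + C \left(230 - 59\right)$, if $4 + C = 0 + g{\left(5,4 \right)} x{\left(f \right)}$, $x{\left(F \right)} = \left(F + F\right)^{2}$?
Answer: $-13043$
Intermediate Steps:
$g{\left(A,K \right)} = -6 + K$
$x{\left(F \right)} = 4 F^{2}$ ($x{\left(F \right)} = \left(2 F\right)^{2} = 4 F^{2}$)
$C = -76$ ($C = -4 + \left(0 + \left(-6 + 4\right) 4 \left(-3\right)^{2}\right) = -4 + \left(0 - 2 \cdot 4 \cdot 9\right) = -4 + \left(0 - 72\right) = -4 - 72 = -76$)
$-47 + C \left(230 - 59\right) = -47 - 76 \left(230 - 59\right) = -47 - 12996 = -13043$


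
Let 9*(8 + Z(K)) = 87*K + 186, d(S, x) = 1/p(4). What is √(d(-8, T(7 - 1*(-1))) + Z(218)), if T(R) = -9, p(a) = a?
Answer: √8481/2 ≈ 46.046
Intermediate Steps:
d(S, x) = ¼ (d(S, x) = 1/4 = ¼)
Z(K) = 38/3 + 29*K/3 (Z(K) = -8 + (87*K + 186)/9 = -8 + (186 + 87*K)/9 = -8 + (62/3 + 29*K/3) = 38/3 + 29*K/3)
√(d(-8, T(7 - 1*(-1))) + Z(218)) = √(¼ + (38/3 + (29/3)*218)) = √(¼ + (38/3 + 6322/3)) = √(¼ + 2120) = √(8481/4) = √8481/2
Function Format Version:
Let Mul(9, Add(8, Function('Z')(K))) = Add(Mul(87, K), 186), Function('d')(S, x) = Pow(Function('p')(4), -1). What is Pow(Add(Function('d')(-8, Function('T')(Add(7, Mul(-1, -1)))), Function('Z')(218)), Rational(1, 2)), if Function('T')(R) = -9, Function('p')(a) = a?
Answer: Mul(Rational(1, 2), Pow(8481, Rational(1, 2))) ≈ 46.046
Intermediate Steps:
Function('d')(S, x) = Rational(1, 4) (Function('d')(S, x) = Pow(4, -1) = Rational(1, 4))
Function('Z')(K) = Add(Rational(38, 3), Mul(Rational(29, 3), K)) (Function('Z')(K) = Add(-8, Mul(Rational(1, 9), Add(Mul(87, K), 186))) = Add(-8, Mul(Rational(1, 9), Add(186, Mul(87, K)))) = Add(-8, Add(Rational(62, 3), Mul(Rational(29, 3), K))) = Add(Rational(38, 3), Mul(Rational(29, 3), K)))
Pow(Add(Function('d')(-8, Function('T')(Add(7, Mul(-1, -1)))), Function('Z')(218)), Rational(1, 2)) = Pow(Add(Rational(1, 4), Add(Rational(38, 3), Mul(Rational(29, 3), 218))), Rational(1, 2)) = Pow(Add(Rational(1, 4), Add(Rational(38, 3), Rational(6322, 3))), Rational(1, 2)) = Pow(Add(Rational(1, 4), 2120), Rational(1, 2)) = Pow(Rational(8481, 4), Rational(1, 2)) = Mul(Rational(1, 2), Pow(8481, Rational(1, 2)))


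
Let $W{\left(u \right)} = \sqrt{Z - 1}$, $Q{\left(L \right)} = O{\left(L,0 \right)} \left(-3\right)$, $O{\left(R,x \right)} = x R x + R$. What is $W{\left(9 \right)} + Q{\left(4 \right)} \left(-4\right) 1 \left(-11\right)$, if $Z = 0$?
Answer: $-528 + i \approx -528.0 + 1.0 i$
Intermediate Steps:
$O{\left(R,x \right)} = R + R x^{2}$ ($O{\left(R,x \right)} = R x x + R = R x^{2} + R = R + R x^{2}$)
$Q{\left(L \right)} = - 3 L$ ($Q{\left(L \right)} = L \left(1 + 0^{2}\right) \left(-3\right) = L \left(1 + 0\right) \left(-3\right) = L 1 \left(-3\right) = L \left(-3\right) = - 3 L$)
$W{\left(u \right)} = i$ ($W{\left(u \right)} = \sqrt{0 - 1} = \sqrt{-1} = i$)
$W{\left(9 \right)} + Q{\left(4 \right)} \left(-4\right) 1 \left(-11\right) = i + \left(-3\right) 4 \left(-4\right) 1 \left(-11\right) = i + \left(-12\right) \left(-4\right) 1 \left(-11\right) = i + 48 \cdot 1 \left(-11\right) = i + 48 \left(-11\right) = i - 528 = -528 + i$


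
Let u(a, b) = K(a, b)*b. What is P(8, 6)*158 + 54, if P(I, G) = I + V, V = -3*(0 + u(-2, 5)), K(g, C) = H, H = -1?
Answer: 3688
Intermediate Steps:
K(g, C) = -1
u(a, b) = -b
V = 15 (V = -3*(0 - 1*5) = -3*(0 - 5) = -3*(-5) = 15)
P(I, G) = 15 + I (P(I, G) = I + 15 = 15 + I)
P(8, 6)*158 + 54 = (15 + 8)*158 + 54 = 23*158 + 54 = 3634 + 54 = 3688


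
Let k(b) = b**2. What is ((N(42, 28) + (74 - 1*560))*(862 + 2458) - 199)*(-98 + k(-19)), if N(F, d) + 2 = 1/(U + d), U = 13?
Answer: -17471457937/41 ≈ -4.2613e+8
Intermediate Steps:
N(F, d) = -2 + 1/(13 + d)
((N(42, 28) + (74 - 1*560))*(862 + 2458) - 199)*(-98 + k(-19)) = (((-25 - 2*28)/(13 + 28) + (74 - 1*560))*(862 + 2458) - 199)*(-98 + (-19)**2) = (((-25 - 56)/41 + (74 - 560))*3320 - 199)*(-98 + 361) = (((1/41)*(-81) - 486)*3320 - 199)*263 = ((-81/41 - 486)*3320 - 199)*263 = (-20007/41*3320 - 199)*263 = (-66423240/41 - 199)*263 = -66431399/41*263 = -17471457937/41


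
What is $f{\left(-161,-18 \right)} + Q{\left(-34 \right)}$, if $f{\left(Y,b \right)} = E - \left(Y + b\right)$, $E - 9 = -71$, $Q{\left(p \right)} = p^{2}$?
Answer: $1273$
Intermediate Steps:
$E = -62$ ($E = 9 - 71 = -62$)
$f{\left(Y,b \right)} = -62 - Y - b$ ($f{\left(Y,b \right)} = -62 - \left(Y + b\right) = -62 - Y - b$)
$f{\left(-161,-18 \right)} + Q{\left(-34 \right)} = \left(-62 - -161 - -18\right) + \left(-34\right)^{2} = \left(-62 + 161 + 18\right) + 1156 = 117 + 1156 = 1273$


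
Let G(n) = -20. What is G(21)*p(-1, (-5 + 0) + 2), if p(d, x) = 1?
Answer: -20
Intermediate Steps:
G(21)*p(-1, (-5 + 0) + 2) = -20*1 = -20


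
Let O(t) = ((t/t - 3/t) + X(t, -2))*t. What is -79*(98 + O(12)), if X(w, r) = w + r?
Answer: -17933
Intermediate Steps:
X(w, r) = r + w
O(t) = t*(-1 + t - 3/t) (O(t) = ((t/t - 3/t) + (-2 + t))*t = ((1 - 3/t) + (-2 + t))*t = (-1 + t - 3/t)*t = t*(-1 + t - 3/t))
-79*(98 + O(12)) = -79*(98 + (-3 + 12² - 1*12)) = -79*(98 + (-3 + 144 - 12)) = -79*(98 + 129) = -79*227 = -17933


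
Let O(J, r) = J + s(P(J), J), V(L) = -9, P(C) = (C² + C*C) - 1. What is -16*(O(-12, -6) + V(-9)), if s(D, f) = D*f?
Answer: 55440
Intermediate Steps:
P(C) = -1 + 2*C² (P(C) = (C² + C²) - 1 = 2*C² - 1 = -1 + 2*C²)
O(J, r) = J + J*(-1 + 2*J²) (O(J, r) = J + (-1 + 2*J²)*J = J + J*(-1 + 2*J²))
-16*(O(-12, -6) + V(-9)) = -16*(2*(-12)³ - 9) = -16*(2*(-1728) - 9) = -16*(-3456 - 9) = -16*(-3465) = 55440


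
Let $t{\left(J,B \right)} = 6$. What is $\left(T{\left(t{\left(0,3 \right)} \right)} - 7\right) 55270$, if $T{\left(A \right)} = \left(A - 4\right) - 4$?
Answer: $-497430$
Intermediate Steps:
$T{\left(A \right)} = -8 + A$ ($T{\left(A \right)} = \left(-4 + A\right) - 4 = -8 + A$)
$\left(T{\left(t{\left(0,3 \right)} \right)} - 7\right) 55270 = \left(\left(-8 + 6\right) - 7\right) 55270 = \left(-2 - 7\right) 55270 = \left(-9\right) 55270 = -497430$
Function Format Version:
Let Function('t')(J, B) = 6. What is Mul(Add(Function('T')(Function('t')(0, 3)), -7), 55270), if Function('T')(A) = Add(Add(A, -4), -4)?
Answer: -497430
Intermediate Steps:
Function('T')(A) = Add(-8, A) (Function('T')(A) = Add(Add(-4, A), -4) = Add(-8, A))
Mul(Add(Function('T')(Function('t')(0, 3)), -7), 55270) = Mul(Add(Add(-8, 6), -7), 55270) = Mul(Add(-2, -7), 55270) = Mul(-9, 55270) = -497430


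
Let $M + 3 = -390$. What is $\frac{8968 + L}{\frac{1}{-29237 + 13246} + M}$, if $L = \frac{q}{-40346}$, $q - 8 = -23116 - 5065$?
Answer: $- \frac{5786360956091}{253552984544} \approx -22.821$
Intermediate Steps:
$M = -393$ ($M = -3 - 390 = -393$)
$q = -28173$ ($q = 8 - 28181 = -28173$)
$L = \frac{28173}{40346}$ ($L = - \frac{28173}{-40346} = \left(-28173\right) \left(- \frac{1}{40346}\right) = \frac{28173}{40346} \approx 0.69829$)
$\frac{8968 + L}{\frac{1}{-29237 + 13246} + M} = \frac{8968 + \frac{28173}{40346}}{\frac{1}{-29237 + 13246} - 393} = \frac{361851101}{40346 \left(\frac{1}{-15991} - 393\right)} = \frac{361851101}{40346 \left(- \frac{1}{15991} - 393\right)} = \frac{361851101}{40346 \left(- \frac{6284464}{15991}\right)} = \frac{361851101}{40346} \left(- \frac{15991}{6284464}\right) = - \frac{5786360956091}{253552984544}$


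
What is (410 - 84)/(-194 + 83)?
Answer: -326/111 ≈ -2.9369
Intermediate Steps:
(410 - 84)/(-194 + 83) = 326/(-111) = 326*(-1/111) = -326/111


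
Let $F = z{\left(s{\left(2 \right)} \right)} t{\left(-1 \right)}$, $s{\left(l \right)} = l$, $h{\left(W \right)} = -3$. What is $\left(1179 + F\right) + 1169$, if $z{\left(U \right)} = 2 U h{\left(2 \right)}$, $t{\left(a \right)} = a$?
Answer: $2360$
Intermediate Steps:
$z{\left(U \right)} = - 6 U$ ($z{\left(U \right)} = 2 U \left(-3\right) = - 6 U$)
$F = 12$ ($F = \left(-6\right) 2 \left(-1\right) = \left(-12\right) \left(-1\right) = 12$)
$\left(1179 + F\right) + 1169 = \left(1179 + 12\right) + 1169 = 1191 + 1169 = 2360$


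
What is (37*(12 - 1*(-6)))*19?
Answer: 12654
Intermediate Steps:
(37*(12 - 1*(-6)))*19 = (37*(12 + 6))*19 = (37*18)*19 = 666*19 = 12654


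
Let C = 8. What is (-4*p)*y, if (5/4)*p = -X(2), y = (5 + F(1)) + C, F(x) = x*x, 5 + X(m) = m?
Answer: -672/5 ≈ -134.40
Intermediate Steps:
X(m) = -5 + m
F(x) = x**2
y = 14 (y = (5 + 1**2) + 8 = (5 + 1) + 8 = 6 + 8 = 14)
p = 12/5 (p = 4*(-(-5 + 2))/5 = 4*(-1*(-3))/5 = (4/5)*3 = 12/5 ≈ 2.4000)
(-4*p)*y = -4*12/5*14 = -48/5*14 = -672/5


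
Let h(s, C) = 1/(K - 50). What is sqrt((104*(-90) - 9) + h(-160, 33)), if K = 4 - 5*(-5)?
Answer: 5*I*sqrt(165270)/21 ≈ 96.794*I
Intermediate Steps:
K = 29 (K = 4 + 25 = 29)
h(s, C) = -1/21 (h(s, C) = 1/(29 - 50) = 1/(-21) = -1/21)
sqrt((104*(-90) - 9) + h(-160, 33)) = sqrt((104*(-90) - 9) - 1/21) = sqrt((-9360 - 9) - 1/21) = sqrt(-9369 - 1/21) = sqrt(-196750/21) = 5*I*sqrt(165270)/21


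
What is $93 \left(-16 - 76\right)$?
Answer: $-8556$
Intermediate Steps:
$93 \left(-16 - 76\right) = 93 \left(-92\right) = -8556$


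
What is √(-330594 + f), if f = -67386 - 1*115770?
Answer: 25*I*√822 ≈ 716.76*I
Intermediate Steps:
f = -183156 (f = -67386 - 115770 = -183156)
√(-330594 + f) = √(-330594 - 183156) = √(-513750) = 25*I*√822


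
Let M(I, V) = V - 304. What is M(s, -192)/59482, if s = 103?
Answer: -248/29741 ≈ -0.0083387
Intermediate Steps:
M(I, V) = -304 + V
M(s, -192)/59482 = (-304 - 192)/59482 = -496*1/59482 = -248/29741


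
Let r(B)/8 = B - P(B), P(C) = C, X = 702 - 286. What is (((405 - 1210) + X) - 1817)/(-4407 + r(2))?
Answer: 2206/4407 ≈ 0.50057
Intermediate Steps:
X = 416
r(B) = 0 (r(B) = 8*(B - B) = 8*0 = 0)
(((405 - 1210) + X) - 1817)/(-4407 + r(2)) = (((405 - 1210) + 416) - 1817)/(-4407 + 0) = ((-805 + 416) - 1817)/(-4407) = (-389 - 1817)*(-1/4407) = -2206*(-1/4407) = 2206/4407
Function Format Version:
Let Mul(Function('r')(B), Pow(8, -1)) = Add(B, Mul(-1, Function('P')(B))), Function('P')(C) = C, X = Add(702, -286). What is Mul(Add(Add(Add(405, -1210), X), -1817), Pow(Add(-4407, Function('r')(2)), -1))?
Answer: Rational(2206, 4407) ≈ 0.50057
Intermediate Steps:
X = 416
Function('r')(B) = 0 (Function('r')(B) = Mul(8, Add(B, Mul(-1, B))) = Mul(8, 0) = 0)
Mul(Add(Add(Add(405, -1210), X), -1817), Pow(Add(-4407, Function('r')(2)), -1)) = Mul(Add(Add(Add(405, -1210), 416), -1817), Pow(Add(-4407, 0), -1)) = Mul(Add(Add(-805, 416), -1817), Pow(-4407, -1)) = Mul(Add(-389, -1817), Rational(-1, 4407)) = Mul(-2206, Rational(-1, 4407)) = Rational(2206, 4407)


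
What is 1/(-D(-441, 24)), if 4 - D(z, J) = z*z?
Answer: 1/194477 ≈ 5.1420e-6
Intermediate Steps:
D(z, J) = 4 - z² (D(z, J) = 4 - z*z = 4 - z²)
1/(-D(-441, 24)) = 1/(-(4 - 1*(-441)²)) = 1/(-(4 - 1*194481)) = 1/(-(4 - 194481)) = 1/(-1*(-194477)) = 1/194477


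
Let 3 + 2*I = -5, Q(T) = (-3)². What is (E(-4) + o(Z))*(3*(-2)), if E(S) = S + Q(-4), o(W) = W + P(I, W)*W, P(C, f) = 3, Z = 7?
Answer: -198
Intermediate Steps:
Q(T) = 9
I = -4 (I = -3/2 + (½)*(-5) = -3/2 - 5/2 = -4)
o(W) = 4*W (o(W) = W + 3*W = 4*W)
E(S) = 9 + S (E(S) = S + 9 = 9 + S)
(E(-4) + o(Z))*(3*(-2)) = ((9 - 4) + 4*7)*(3*(-2)) = (5 + 28)*(-6) = 33*(-6) = -198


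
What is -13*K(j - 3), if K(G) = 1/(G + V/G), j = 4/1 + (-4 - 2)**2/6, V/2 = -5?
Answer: -7/3 ≈ -2.3333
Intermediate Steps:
V = -10 (V = 2*(-5) = -10)
j = 10 (j = 4*1 + (-6)**2*(1/6) = 4 + 36*(1/6) = 4 + 6 = 10)
K(G) = 1/(G - 10/G)
-13*K(j - 3) = -13*(10 - 3)/(-10 + (10 - 3)**2) = -91/(-10 + 7**2) = -91/(-10 + 49) = -91/39 = -13*7/39 = -7/3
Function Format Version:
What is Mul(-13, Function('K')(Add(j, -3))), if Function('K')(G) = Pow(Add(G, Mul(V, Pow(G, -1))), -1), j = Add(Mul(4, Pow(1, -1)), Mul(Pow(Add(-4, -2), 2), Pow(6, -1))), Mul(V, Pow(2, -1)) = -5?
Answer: Rational(-7, 3) ≈ -2.3333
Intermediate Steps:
V = -10 (V = Mul(2, -5) = -10)
j = 10 (j = Add(Mul(4, 1), Mul(Pow(-6, 2), Rational(1, 6))) = Add(4, Mul(36, Rational(1, 6))) = Add(4, 6) = 10)
Function('K')(G) = Pow(Add(G, Mul(-10, Pow(G, -1))), -1)
Mul(-13, Function('K')(Add(j, -3))) = Mul(-13, Mul(Add(10, -3), Pow(Add(-10, Pow(Add(10, -3), 2)), -1))) = Mul(-13, Mul(7, Pow(Add(-10, Pow(7, 2)), -1))) = Mul(-13, Mul(7, Pow(Add(-10, 49), -1))) = Mul(-13, Mul(7, Pow(39, -1))) = Mul(-13, Mul(7, Rational(1, 39))) = Mul(-13, Rational(7, 39)) = Rational(-7, 3)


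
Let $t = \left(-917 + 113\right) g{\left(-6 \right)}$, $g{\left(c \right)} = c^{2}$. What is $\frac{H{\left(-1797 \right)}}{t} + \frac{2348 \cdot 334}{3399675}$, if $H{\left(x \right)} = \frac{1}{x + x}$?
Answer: $\frac{27193176720809}{117883431453600} \approx 0.23068$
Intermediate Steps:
$H{\left(x \right)} = \frac{1}{2 x}$
$t = -28944$ ($t = \left(-917 + 113\right) \left(-6\right)^{2} = \left(-804\right) 36 = -28944$)
$\frac{H{\left(-1797 \right)}}{t} + \frac{2348 \cdot 334}{3399675} = \frac{\frac{1}{2} \frac{1}{-1797}}{-28944} + \frac{2348 \cdot 334}{3399675} = \frac{1}{2} \left(- \frac{1}{1797}\right) \left(- \frac{1}{28944}\right) + 784232 \cdot \frac{1}{3399675} = \left(- \frac{1}{3594}\right) \left(- \frac{1}{28944}\right) + \frac{784232}{3399675} = \frac{1}{104024736} + \frac{784232}{3399675} = \frac{27193176720809}{117883431453600}$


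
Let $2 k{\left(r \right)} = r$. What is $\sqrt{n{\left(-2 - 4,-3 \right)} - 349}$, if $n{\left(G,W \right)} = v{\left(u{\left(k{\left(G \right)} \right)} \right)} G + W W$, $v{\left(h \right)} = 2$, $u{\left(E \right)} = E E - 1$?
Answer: $4 i \sqrt{22} \approx 18.762 i$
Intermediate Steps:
$k{\left(r \right)} = \frac{r}{2}$
$u{\left(E \right)} = -1 + E^{2}$ ($u{\left(E \right)} = E^{2} - 1 = -1 + E^{2}$)
$n{\left(G,W \right)} = W^{2} + 2 G$ ($n{\left(G,W \right)} = 2 G + W W = 2 G + W^{2} = W^{2} + 2 G$)
$\sqrt{n{\left(-2 - 4,-3 \right)} - 349} = \sqrt{\left(\left(-3\right)^{2} + 2 \left(-2 - 4\right)\right) - 349} = \sqrt{\left(9 + 2 \left(-2 - 4\right)\right) - 349} = \sqrt{\left(9 + 2 \left(-6\right)\right) - 349} = \sqrt{\left(9 - 12\right) - 349} = \sqrt{-3 - 349} = \sqrt{-352} = 4 i \sqrt{22}$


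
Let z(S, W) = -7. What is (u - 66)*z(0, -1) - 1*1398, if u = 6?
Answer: -978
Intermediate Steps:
(u - 66)*z(0, -1) - 1*1398 = (6 - 66)*(-7) - 1*1398 = -60*(-7) - 1398 = 420 - 1398 = -978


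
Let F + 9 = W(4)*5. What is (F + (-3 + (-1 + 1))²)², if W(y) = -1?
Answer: 25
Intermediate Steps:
F = -14 (F = -9 - 1*5 = -9 - 5 = -14)
(F + (-3 + (-1 + 1))²)² = (-14 + (-3 + (-1 + 1))²)² = (-14 + (-3 + 0)²)² = (-14 + (-3)²)² = (-14 + 9)² = (-5)² = 25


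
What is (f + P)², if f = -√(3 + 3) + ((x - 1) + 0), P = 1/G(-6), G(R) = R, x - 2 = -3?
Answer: 385/36 + 13*√6/3 ≈ 21.309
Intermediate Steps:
x = -1 (x = 2 - 3 = -1)
P = -⅙ (P = 1/(-6) = -⅙ ≈ -0.16667)
f = -2 - √6 (f = -√(3 + 3) + ((-1 - 1) + 0) = -√6 + (-2 + 0) = -√6 - 2 = -2 - √6 ≈ -4.4495)
(f + P)² = ((-2 - √6) - ⅙)² = (-13/6 - √6)²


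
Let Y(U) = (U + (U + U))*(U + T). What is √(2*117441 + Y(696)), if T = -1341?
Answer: 3*I*√123542 ≈ 1054.5*I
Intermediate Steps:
Y(U) = 3*U*(-1341 + U) (Y(U) = (U + (U + U))*(U - 1341) = (U + 2*U)*(-1341 + U) = (3*U)*(-1341 + U) = 3*U*(-1341 + U))
√(2*117441 + Y(696)) = √(2*117441 + 3*696*(-1341 + 696)) = √(234882 + 3*696*(-645)) = √(234882 - 1346760) = √(-1111878) = 3*I*√123542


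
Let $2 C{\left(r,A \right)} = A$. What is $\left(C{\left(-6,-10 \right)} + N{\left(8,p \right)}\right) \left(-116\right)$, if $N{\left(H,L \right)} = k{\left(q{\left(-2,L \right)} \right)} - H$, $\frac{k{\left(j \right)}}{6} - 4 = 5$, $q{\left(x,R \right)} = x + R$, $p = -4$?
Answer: $-4756$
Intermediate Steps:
$C{\left(r,A \right)} = \frac{A}{2}$
$q{\left(x,R \right)} = R + x$
$k{\left(j \right)} = 54$ ($k{\left(j \right)} = 24 + 6 \cdot 5 = 24 + 30 = 54$)
$N{\left(H,L \right)} = 54 - H$
$\left(C{\left(-6,-10 \right)} + N{\left(8,p \right)}\right) \left(-116\right) = \left(\frac{1}{2} \left(-10\right) + \left(54 - 8\right)\right) \left(-116\right) = \left(-5 + \left(54 - 8\right)\right) \left(-116\right) = \left(-5 + 46\right) \left(-116\right) = 41 \left(-116\right) = -4756$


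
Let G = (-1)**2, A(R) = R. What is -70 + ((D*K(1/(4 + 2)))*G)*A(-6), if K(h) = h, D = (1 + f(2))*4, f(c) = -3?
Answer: -62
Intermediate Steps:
G = 1
D = -8 (D = (1 - 3)*4 = -2*4 = -8)
-70 + ((D*K(1/(4 + 2)))*G)*A(-6) = -70 + (-8/(4 + 2)*1)*(-6) = -70 + (-8/6*1)*(-6) = -70 + (-8*1/6*1)*(-6) = -70 - 4/3*1*(-6) = -70 - 4/3*(-6) = -70 + 8 = -62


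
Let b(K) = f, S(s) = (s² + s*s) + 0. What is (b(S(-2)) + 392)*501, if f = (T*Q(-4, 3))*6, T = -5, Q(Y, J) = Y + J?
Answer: 211422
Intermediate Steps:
Q(Y, J) = J + Y
S(s) = 2*s² (S(s) = (s² + s²) + 0 = 2*s² + 0 = 2*s²)
f = 30 (f = -5*(3 - 4)*6 = -5*(-1)*6 = 5*6 = 30)
b(K) = 30
(b(S(-2)) + 392)*501 = (30 + 392)*501 = 422*501 = 211422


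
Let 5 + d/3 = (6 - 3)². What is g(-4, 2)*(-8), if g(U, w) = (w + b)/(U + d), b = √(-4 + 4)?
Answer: -2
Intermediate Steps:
b = 0 (b = √0 = 0)
d = 12 (d = -15 + 3*(6 - 3)² = -15 + 3*3² = -15 + 3*9 = -15 + 27 = 12)
g(U, w) = w/(12 + U) (g(U, w) = (w + 0)/(U + 12) = w/(12 + U))
g(-4, 2)*(-8) = (2/(12 - 4))*(-8) = (2/8)*(-8) = (2*(⅛))*(-8) = (¼)*(-8) = -2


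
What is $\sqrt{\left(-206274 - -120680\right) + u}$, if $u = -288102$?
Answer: $8 i \sqrt{5839} \approx 611.31 i$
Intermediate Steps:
$\sqrt{\left(-206274 - -120680\right) + u} = \sqrt{\left(-206274 - -120680\right) - 288102} = \sqrt{\left(-206274 + 120680\right) - 288102} = \sqrt{-85594 - 288102} = \sqrt{-373696} = 8 i \sqrt{5839}$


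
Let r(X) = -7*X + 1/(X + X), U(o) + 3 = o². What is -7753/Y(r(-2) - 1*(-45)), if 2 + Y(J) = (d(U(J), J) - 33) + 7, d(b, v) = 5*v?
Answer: -31012/1063 ≈ -29.174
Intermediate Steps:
U(o) = -3 + o²
r(X) = 1/(2*X) - 7*X (r(X) = -7*X + 1/(2*X) = 1/(2*X) - 7*X)
Y(J) = -28 + 5*J (Y(J) = -2 + ((5*J - 33) + 7) = -2 + ((-33 + 5*J) + 7) = -2 + (-26 + 5*J) = -28 + 5*J)
-7753/Y(r(-2) - 1*(-45)) = -7753/(-28 + 5*(((½)/(-2) - 7*(-2)) - 1*(-45))) = -7753/(-28 + 5*(((½)*(-½) + 14) + 45)) = -7753/(-28 + 5*((-¼ + 14) + 45)) = -7753/(-28 + 5*(55/4 + 45)) = -7753/(-28 + 5*(235/4)) = -7753/(-28 + 1175/4) = -7753/1063/4 = -7753*4/1063 = -31012/1063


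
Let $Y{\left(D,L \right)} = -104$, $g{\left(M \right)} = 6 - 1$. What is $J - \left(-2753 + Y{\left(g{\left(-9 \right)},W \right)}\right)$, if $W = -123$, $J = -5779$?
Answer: $-2922$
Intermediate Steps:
$g{\left(M \right)} = 5$ ($g{\left(M \right)} = 6 - 1 = 5$)
$J - \left(-2753 + Y{\left(g{\left(-9 \right)},W \right)}\right) = -5779 + \left(2753 - -104\right) = -5779 + \left(2753 + 104\right) = -5779 + 2857 = -2922$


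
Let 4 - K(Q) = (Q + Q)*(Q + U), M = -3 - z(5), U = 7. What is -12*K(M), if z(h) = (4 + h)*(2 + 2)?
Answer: 29904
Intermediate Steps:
z(h) = 16 + 4*h (z(h) = (4 + h)*4 = 16 + 4*h)
M = -39 (M = -3 - (16 + 4*5) = -3 - (16 + 20) = -3 - 1*36 = -3 - 36 = -39)
K(Q) = 4 - 2*Q*(7 + Q) (K(Q) = 4 - (Q + Q)*(Q + 7) = 4 - 2*Q*(7 + Q))
-12*K(M) = -12*(4 - 14*(-39) - 2*(-39)**2) = -12*(4 + 546 - 2*1521) = -12*(4 + 546 - 3042) = -12*(-2492) = 29904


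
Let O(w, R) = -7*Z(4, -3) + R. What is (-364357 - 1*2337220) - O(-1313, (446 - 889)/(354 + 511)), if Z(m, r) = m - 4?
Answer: -2336863662/865 ≈ -2.7016e+6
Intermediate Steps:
Z(m, r) = -4 + m
O(w, R) = R (O(w, R) = -7*(-4 + 4) + R = -7*0 + R = 0 + R = R)
(-364357 - 1*2337220) - O(-1313, (446 - 889)/(354 + 511)) = (-364357 - 1*2337220) - (446 - 889)/(354 + 511) = (-364357 - 2337220) - (-443)/865 = -2701577 - (-443)/865 = -2701577 - 1*(-443/865) = -2701577 + 443/865 = -2336863662/865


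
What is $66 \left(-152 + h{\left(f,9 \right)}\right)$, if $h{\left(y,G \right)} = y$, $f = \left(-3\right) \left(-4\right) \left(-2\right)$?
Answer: $-11616$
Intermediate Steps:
$f = -24$ ($f = 12 \left(-2\right) = -24$)
$66 \left(-152 + h{\left(f,9 \right)}\right) = 66 \left(-152 - 24\right) = 66 \left(-176\right) = -11616$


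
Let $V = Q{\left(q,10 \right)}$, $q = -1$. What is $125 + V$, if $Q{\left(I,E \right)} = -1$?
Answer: $124$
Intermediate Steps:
$V = -1$
$125 + V = 125 - 1 = 124$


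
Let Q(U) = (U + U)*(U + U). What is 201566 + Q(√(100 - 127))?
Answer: 201458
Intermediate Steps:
Q(U) = 4*U² (Q(U) = (2*U)*(2*U) = 4*U²)
201566 + Q(√(100 - 127)) = 201566 + 4*(√(100 - 127))² = 201566 + 4*(√(-27))² = 201566 + 4*(3*I*√3)² = 201566 + 4*(-27) = 201566 - 108 = 201458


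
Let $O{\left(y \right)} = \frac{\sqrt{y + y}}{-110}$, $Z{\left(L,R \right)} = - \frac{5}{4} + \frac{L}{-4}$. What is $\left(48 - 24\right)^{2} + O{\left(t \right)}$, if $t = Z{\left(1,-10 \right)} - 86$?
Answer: $576 - \frac{i \sqrt{7}}{22} \approx 576.0 - 0.12026 i$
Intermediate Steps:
$Z{\left(L,R \right)} = - \frac{5}{4} - \frac{L}{4}$ ($Z{\left(L,R \right)} = \left(-5\right) \frac{1}{4} + L \left(- \frac{1}{4}\right) = - \frac{5}{4} - \frac{L}{4}$)
$t = - \frac{175}{2}$ ($t = \left(- \frac{5}{4} - \frac{1}{4}\right) - 86 = - \frac{3}{2} - 86 = - \frac{175}{2} \approx -87.5$)
$O{\left(y \right)} = - \frac{\sqrt{2} \sqrt{y}}{110}$ ($O{\left(y \right)} = \sqrt{2 y} \left(- \frac{1}{110}\right) = \sqrt{2} \sqrt{y} \left(- \frac{1}{110}\right) = - \frac{\sqrt{2} \sqrt{y}}{110}$)
$\left(48 - 24\right)^{2} + O{\left(t \right)} = \left(48 - 24\right)^{2} - \frac{\sqrt{2} \sqrt{- \frac{175}{2}}}{110} = 24^{2} - \frac{\sqrt{2} \frac{5 i \sqrt{14}}{2}}{110} = 576 - \frac{i \sqrt{7}}{22}$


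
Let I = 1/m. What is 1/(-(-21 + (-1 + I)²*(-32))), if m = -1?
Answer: 1/149 ≈ 0.0067114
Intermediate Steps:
I = -1 (I = 1/(-1) = -1)
1/(-(-21 + (-1 + I)²*(-32))) = 1/(-(-21 + (-1 - 1)²*(-32))) = 1/(-(-21 + (-2)²*(-32))) = 1/(-(-21 + 4*(-32))) = 1/(-(-21 - 128)) = 1/(-1*(-149)) = 1/149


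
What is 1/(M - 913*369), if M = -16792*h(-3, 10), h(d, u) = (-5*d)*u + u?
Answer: -1/3023617 ≈ -3.3073e-7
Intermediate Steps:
h(d, u) = u - 5*d*u (h(d, u) = -5*d*u + u = u - 5*d*u)
M = -2686720 (M = -167920*(1 - 5*(-3)) = -167920*(1 + 15) = -167920*16 = -16792*160 = -2686720)
1/(M - 913*369) = 1/(-2686720 - 913*369) = 1/(-2686720 - 336897) = 1/(-3023617) = -1/3023617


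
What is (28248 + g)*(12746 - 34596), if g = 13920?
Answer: -921370800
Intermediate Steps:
(28248 + g)*(12746 - 34596) = (28248 + 13920)*(12746 - 34596) = 42168*(-21850) = -921370800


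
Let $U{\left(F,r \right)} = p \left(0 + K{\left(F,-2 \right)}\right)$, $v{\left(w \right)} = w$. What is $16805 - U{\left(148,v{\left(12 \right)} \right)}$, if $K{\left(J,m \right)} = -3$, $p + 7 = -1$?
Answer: $16781$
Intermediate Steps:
$p = -8$ ($p = -7 - 1 = -8$)
$U{\left(F,r \right)} = 24$ ($U{\left(F,r \right)} = - 8 \left(0 - 3\right) = \left(-8\right) \left(-3\right) = 24$)
$16805 - U{\left(148,v{\left(12 \right)} \right)} = 16805 - 24 = 16781$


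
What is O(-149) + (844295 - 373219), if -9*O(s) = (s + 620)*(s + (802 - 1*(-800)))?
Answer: 1185107/3 ≈ 3.9504e+5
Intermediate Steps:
O(s) = -(620 + s)*(1602 + s)/9 (O(s) = -(s + 620)*(s + (802 - 1*(-800)))/9 = -(620 + s)*(s + (802 + 800))/9 = -(620 + s)*(s + 1602)/9 = -(620 + s)*(1602 + s)/9)
O(-149) + (844295 - 373219) = (-110360 - 2222/9*(-149) - ⅑*(-149)²) + (844295 - 373219) = (-110360 + 331078/9 - ⅑*22201) + 471076 = (-110360 + 331078/9 - 22201/9) + 471076 = -228121/3 + 471076 = 1185107/3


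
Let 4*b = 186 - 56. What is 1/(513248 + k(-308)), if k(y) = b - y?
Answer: 2/1027177 ≈ 1.9471e-6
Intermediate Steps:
b = 65/2 (b = (186 - 56)/4 = (¼)*130 = 65/2 ≈ 32.500)
k(y) = 65/2 - y
1/(513248 + k(-308)) = 1/(513248 + (65/2 - 1*(-308))) = 1/(513248 + (65/2 + 308)) = 1/(513248 + 681/2) = 1/(1027177/2) = 2/1027177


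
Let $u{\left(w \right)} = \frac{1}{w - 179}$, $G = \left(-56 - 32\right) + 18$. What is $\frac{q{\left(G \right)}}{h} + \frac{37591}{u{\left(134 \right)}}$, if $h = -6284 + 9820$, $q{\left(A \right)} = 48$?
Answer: $- \frac{373842492}{221} \approx -1.6916 \cdot 10^{6}$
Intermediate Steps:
$G = -70$ ($G = -88 + 18 = -70$)
$u{\left(w \right)} = \frac{1}{-179 + w}$
$h = 3536$
$\frac{q{\left(G \right)}}{h} + \frac{37591}{u{\left(134 \right)}} = \frac{48}{3536} + \frac{37591}{\frac{1}{-179 + 134}} = 48 \cdot \frac{1}{3536} + \frac{37591}{\frac{1}{-45}} = \frac{3}{221} + \frac{37591}{- \frac{1}{45}} = \frac{3}{221} + 37591 \left(-45\right) = \frac{3}{221} - 1691595 = - \frac{373842492}{221}$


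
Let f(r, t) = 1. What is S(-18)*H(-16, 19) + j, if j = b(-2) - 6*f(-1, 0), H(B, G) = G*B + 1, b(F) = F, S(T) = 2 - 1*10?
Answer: 2416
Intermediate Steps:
S(T) = -8 (S(T) = 2 - 10 = -8)
H(B, G) = 1 + B*G (H(B, G) = B*G + 1 = 1 + B*G)
j = -8 (j = -2 - 6*1 = -2 - 6 = -8)
S(-18)*H(-16, 19) + j = -8*(1 - 16*19) - 8 = -8*(1 - 304) - 8 = -8*(-303) - 8 = 2424 - 8 = 2416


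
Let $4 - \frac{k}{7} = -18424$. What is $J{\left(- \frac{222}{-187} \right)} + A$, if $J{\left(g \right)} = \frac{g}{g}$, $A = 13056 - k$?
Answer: $-115939$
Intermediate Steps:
$k = 128996$ ($k = 28 - -128968 = 28 + 128968 = 128996$)
$A = -115940$ ($A = 13056 - 128996 = -115940$)
$J{\left(g \right)} = 1$
$J{\left(- \frac{222}{-187} \right)} + A = 1 - 115940 = -115939$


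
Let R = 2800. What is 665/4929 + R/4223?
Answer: 16609495/20815167 ≈ 0.79795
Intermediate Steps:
665/4929 + R/4223 = 665/4929 + 2800/4223 = 16609495/20815167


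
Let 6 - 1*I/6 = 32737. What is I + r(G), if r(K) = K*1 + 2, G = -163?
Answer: -196547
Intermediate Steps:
I = -196386 (I = 36 - 6*32737 = 36 - 196422 = -196386)
r(K) = 2 + K (r(K) = K + 2 = 2 + K)
I + r(G) = -196386 + (2 - 163) = -196386 - 161 = -196547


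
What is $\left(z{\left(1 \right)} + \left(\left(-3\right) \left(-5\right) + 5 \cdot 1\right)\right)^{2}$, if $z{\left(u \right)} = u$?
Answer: $441$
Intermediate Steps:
$\left(z{\left(1 \right)} + \left(\left(-3\right) \left(-5\right) + 5 \cdot 1\right)\right)^{2} = \left(1 + \left(\left(-3\right) \left(-5\right) + 5 \cdot 1\right)\right)^{2} = \left(1 + \left(15 + 5\right)\right)^{2} = \left(1 + 20\right)^{2} = 21^{2} = 441$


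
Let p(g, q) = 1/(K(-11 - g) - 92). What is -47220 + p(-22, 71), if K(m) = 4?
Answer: -4155361/88 ≈ -47220.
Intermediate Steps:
p(g, q) = -1/88 (p(g, q) = 1/(4 - 92) = 1/(-88) = -1/88)
-47220 + p(-22, 71) = -47220 - 1/88 = -4155361/88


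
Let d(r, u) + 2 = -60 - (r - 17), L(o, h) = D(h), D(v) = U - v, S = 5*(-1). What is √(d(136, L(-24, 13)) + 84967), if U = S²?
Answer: √84786 ≈ 291.18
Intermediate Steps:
S = -5
U = 25 (U = (-5)² = 25)
D(v) = 25 - v
L(o, h) = 25 - h
d(r, u) = -45 - r (d(r, u) = -2 + (-60 - (r - 17)) = -2 + (-60 - (-17 + r)) = -2 + (-60 + (17 - r)) = -2 + (-43 - r) = -45 - r)
√(d(136, L(-24, 13)) + 84967) = √((-45 - 1*136) + 84967) = √((-45 - 136) + 84967) = √(-181 + 84967) = √84786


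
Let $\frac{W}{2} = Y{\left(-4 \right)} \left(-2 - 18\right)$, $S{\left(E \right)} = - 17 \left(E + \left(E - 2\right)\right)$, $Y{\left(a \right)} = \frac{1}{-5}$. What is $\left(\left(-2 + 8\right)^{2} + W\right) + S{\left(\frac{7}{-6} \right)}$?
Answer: $\frac{353}{3} \approx 117.67$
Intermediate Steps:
$Y{\left(a \right)} = - \frac{1}{5}$
$S{\left(E \right)} = 34 - 34 E$ ($S{\left(E \right)} = - 17 \left(E + \left(-2 + E\right)\right) = - 17 \left(-2 + 2 E\right) = 34 - 34 E$)
$W = 8$ ($W = 2 \left(- \frac{-2 - 18}{5}\right) = 2 \left(\left(- \frac{1}{5}\right) \left(-20\right)\right) = 2 \cdot 4 = 8$)
$\left(\left(-2 + 8\right)^{2} + W\right) + S{\left(\frac{7}{-6} \right)} = \left(\left(-2 + 8\right)^{2} + 8\right) - \left(-34 + 34 \frac{7}{-6}\right) = \left(6^{2} + 8\right) - \left(-34 + 34 \cdot 7 \left(- \frac{1}{6}\right)\right) = \left(36 + 8\right) + \left(34 - - \frac{119}{3}\right) = 44 + \left(34 + \frac{119}{3}\right) = 44 + \frac{221}{3} = \frac{353}{3}$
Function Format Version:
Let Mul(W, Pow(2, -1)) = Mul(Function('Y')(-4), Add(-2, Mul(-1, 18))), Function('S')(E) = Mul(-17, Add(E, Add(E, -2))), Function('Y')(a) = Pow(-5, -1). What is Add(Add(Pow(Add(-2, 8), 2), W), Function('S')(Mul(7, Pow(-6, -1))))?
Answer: Rational(353, 3) ≈ 117.67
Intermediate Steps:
Function('Y')(a) = Rational(-1, 5)
Function('S')(E) = Add(34, Mul(-34, E)) (Function('S')(E) = Mul(-17, Add(E, Add(-2, E))) = Mul(-17, Add(-2, Mul(2, E))) = Add(34, Mul(-34, E)))
W = 8 (W = Mul(2, Mul(Rational(-1, 5), Add(-2, Mul(-1, 18)))) = Mul(2, Mul(Rational(-1, 5), Add(-2, -18))) = Mul(2, Mul(Rational(-1, 5), -20)) = Mul(2, 4) = 8)
Add(Add(Pow(Add(-2, 8), 2), W), Function('S')(Mul(7, Pow(-6, -1)))) = Add(Add(Pow(Add(-2, 8), 2), 8), Add(34, Mul(-34, Mul(7, Pow(-6, -1))))) = Add(Add(Pow(6, 2), 8), Add(34, Mul(-34, Mul(7, Rational(-1, 6))))) = Add(Add(36, 8), Add(34, Mul(-34, Rational(-7, 6)))) = Add(44, Add(34, Rational(119, 3))) = Add(44, Rational(221, 3)) = Rational(353, 3)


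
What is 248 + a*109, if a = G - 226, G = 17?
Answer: -22533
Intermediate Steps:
a = -209 (a = 17 - 226 = -209)
248 + a*109 = 248 - 209*109 = 248 - 22781 = -22533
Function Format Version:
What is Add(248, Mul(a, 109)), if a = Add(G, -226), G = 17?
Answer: -22533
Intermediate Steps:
a = -209 (a = Add(17, -226) = -209)
Add(248, Mul(a, 109)) = Add(248, Mul(-209, 109)) = Add(248, -22781) = -22533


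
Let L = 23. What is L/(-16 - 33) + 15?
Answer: 712/49 ≈ 14.531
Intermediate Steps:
L/(-16 - 33) + 15 = 23/(-16 - 33) + 15 = 23/(-49) + 15 = -1/49*23 + 15 = -23/49 + 15 = 712/49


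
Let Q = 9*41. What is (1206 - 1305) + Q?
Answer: 270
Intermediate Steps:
Q = 369
(1206 - 1305) + Q = (1206 - 1305) + 369 = -99 + 369 = 270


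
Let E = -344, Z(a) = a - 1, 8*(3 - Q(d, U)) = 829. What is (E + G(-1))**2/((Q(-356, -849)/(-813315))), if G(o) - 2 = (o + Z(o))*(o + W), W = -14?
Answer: 114786724536/161 ≈ 7.1296e+8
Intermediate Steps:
Q(d, U) = -805/8 (Q(d, U) = 3 - 1/8*829 = 3 - 829/8 = -805/8)
Z(a) = -1 + a
G(o) = 2 + (-1 + 2*o)*(-14 + o) (G(o) = 2 + (o + (-1 + o))*(o - 14) = 2 + (-1 + 2*o)*(-14 + o))
(E + G(-1))**2/((Q(-356, -849)/(-813315))) = (-344 + (16 - 29*(-1) + 2*(-1)**2))**2/((-805/8/(-813315))) = (-344 + (16 + 29 + 2*1))**2/((-805/8*(-1/813315))) = (-344 + (16 + 29 + 2))**2/(161/1301304) = (-344 + 47)**2*(1301304/161) = (-297)**2*(1301304/161) = 88209*(1301304/161) = 114786724536/161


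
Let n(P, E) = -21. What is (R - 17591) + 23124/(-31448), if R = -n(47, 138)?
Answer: -138141121/7862 ≈ -17571.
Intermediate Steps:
R = 21 (R = -1*(-21) = 21)
(R - 17591) + 23124/(-31448) = (21 - 17591) + 23124/(-31448) = -17570 + 23124*(-1/31448) = -17570 - 5781/7862 = -138141121/7862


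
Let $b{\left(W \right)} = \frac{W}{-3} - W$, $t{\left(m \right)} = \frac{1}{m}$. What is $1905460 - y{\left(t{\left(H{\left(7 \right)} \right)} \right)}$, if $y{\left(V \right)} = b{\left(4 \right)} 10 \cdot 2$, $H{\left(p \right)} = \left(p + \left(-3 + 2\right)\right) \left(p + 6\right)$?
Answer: $\frac{5716700}{3} \approx 1.9056 \cdot 10^{6}$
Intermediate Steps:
$H{\left(p \right)} = \left(-1 + p\right) \left(6 + p\right)$ ($H{\left(p \right)} = \left(p - 1\right) \left(6 + p\right) = \left(-1 + p\right) \left(6 + p\right)$)
$b{\left(W \right)} = - \frac{4 W}{3}$ ($b{\left(W \right)} = W \left(- \frac{1}{3}\right) - W = - \frac{W}{3} - W = - \frac{4 W}{3}$)
$y{\left(V \right)} = - \frac{320}{3}$ ($y{\left(V \right)} = \left(- \frac{4}{3}\right) 4 \cdot 10 \cdot 2 = \left(- \frac{16}{3}\right) 10 \cdot 2 = \left(- \frac{160}{3}\right) 2 = - \frac{320}{3}$)
$1905460 - y{\left(t{\left(H{\left(7 \right)} \right)} \right)} = 1905460 - - \frac{320}{3} = 1905460 + \frac{320}{3} = \frac{5716700}{3}$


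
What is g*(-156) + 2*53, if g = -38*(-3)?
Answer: -17678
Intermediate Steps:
g = 114
g*(-156) + 2*53 = 114*(-156) + 2*53 = -17784 + 106 = -17678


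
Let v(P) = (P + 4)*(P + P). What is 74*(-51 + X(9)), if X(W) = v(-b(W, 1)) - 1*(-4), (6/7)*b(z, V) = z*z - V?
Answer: 11074618/9 ≈ 1.2305e+6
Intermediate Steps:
b(z, V) = -7*V/6 + 7*z**2/6 (b(z, V) = 7*(z*z - V)/6 = 7*(z**2 - V)/6 = -7*V/6 + 7*z**2/6)
v(P) = 2*P*(4 + P) (v(P) = (4 + P)*(2*P) = 2*P*(4 + P))
X(W) = 4 + 2*(7/6 - 7*W**2/6)*(31/6 - 7*W**2/6) (X(W) = 2*(-(-7/6*1 + 7*W**2/6))*(4 - (-7/6*1 + 7*W**2/6)) - 1*(-4) = 2*(-(-7/6 + 7*W**2/6))*(4 - (-7/6 + 7*W**2/6)) + 4 = 2*(7/6 - 7*W**2/6)*(4 + (7/6 - 7*W**2/6)) + 4 = 2*(7/6 - 7*W**2/6)*(31/6 - 7*W**2/6) + 4 = 4 + 2*(7/6 - 7*W**2/6)*(31/6 - 7*W**2/6))
74*(-51 + X(9)) = 74*(-51 + (289/18 - 133/9*9**2 + (49/18)*9**4)) = 74*(-51 + (289/18 - 133/9*81 + (49/18)*6561)) = 74*(-51 + (289/18 - 1197 + 35721/2)) = 74*(-51 + 150116/9) = 74*(149657/9) = 11074618/9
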